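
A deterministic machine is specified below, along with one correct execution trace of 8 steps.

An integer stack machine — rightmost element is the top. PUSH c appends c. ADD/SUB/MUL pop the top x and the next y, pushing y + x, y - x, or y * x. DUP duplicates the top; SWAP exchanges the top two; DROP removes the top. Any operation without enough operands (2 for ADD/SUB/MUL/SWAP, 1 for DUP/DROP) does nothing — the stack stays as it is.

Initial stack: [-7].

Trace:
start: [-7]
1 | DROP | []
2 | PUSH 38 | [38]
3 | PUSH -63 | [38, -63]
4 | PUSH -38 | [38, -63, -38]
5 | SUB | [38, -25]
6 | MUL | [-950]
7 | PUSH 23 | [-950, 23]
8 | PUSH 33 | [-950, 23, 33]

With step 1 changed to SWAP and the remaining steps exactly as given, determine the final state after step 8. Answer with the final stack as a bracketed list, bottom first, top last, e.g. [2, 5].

[-7, -950, 23, 33]

(re-executing from step 1 with the substitution; state before step 1: [-7])
1 | SWAP | [-7]
2 | PUSH 38 | [-7, 38]
3 | PUSH -63 | [-7, 38, -63]
4 | PUSH -38 | [-7, 38, -63, -38]
5 | SUB | [-7, 38, -25]
6 | MUL | [-7, -950]
7 | PUSH 23 | [-7, -950, 23]
8 | PUSH 33 | [-7, -950, 23, 33]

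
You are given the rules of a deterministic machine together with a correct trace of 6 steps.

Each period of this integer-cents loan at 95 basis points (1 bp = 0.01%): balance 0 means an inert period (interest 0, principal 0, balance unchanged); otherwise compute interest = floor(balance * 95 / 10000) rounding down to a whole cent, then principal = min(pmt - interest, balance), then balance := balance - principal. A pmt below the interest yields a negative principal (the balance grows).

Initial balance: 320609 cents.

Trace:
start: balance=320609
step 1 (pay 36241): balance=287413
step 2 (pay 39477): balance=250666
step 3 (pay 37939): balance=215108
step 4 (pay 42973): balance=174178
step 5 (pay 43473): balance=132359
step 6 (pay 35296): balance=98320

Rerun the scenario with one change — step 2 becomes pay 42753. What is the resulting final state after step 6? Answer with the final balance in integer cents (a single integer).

94918

(re-executing from step 2 with the substitution; state before step 2: balance=287413)
step 2 (pay 42753): balance=247390
step 3 (pay 37939): balance=211801
step 4 (pay 42973): balance=170840
step 5 (pay 43473): balance=128989
step 6 (pay 35296): balance=94918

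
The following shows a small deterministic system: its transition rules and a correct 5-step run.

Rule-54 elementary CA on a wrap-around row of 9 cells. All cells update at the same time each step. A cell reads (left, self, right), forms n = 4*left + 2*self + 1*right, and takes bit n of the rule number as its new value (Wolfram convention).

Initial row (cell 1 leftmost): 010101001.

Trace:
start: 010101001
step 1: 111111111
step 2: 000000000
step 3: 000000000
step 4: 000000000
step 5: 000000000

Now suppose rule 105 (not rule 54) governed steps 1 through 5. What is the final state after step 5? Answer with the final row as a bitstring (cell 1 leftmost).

001001111

(re-executing steps 1..5 under rule 105; state before step 1: 010101001)
step 1: 101010000
step 2: 010100110
step 3: 001000110
step 4: 100010110
step 5: 001001111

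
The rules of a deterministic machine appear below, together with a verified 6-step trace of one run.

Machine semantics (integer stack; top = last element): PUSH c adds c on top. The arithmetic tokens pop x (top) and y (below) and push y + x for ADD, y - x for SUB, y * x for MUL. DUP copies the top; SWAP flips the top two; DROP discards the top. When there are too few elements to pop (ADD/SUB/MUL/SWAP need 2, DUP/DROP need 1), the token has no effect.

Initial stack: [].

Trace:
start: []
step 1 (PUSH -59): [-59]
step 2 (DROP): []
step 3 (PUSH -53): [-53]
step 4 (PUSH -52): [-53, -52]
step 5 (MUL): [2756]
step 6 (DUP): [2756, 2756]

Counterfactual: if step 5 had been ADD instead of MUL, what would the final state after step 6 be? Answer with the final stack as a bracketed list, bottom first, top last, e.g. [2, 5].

[-105, -105]

(re-executing from step 5 with the substitution; state before step 5: [-53, -52])
step 5 (ADD): [-105]
step 6 (DUP): [-105, -105]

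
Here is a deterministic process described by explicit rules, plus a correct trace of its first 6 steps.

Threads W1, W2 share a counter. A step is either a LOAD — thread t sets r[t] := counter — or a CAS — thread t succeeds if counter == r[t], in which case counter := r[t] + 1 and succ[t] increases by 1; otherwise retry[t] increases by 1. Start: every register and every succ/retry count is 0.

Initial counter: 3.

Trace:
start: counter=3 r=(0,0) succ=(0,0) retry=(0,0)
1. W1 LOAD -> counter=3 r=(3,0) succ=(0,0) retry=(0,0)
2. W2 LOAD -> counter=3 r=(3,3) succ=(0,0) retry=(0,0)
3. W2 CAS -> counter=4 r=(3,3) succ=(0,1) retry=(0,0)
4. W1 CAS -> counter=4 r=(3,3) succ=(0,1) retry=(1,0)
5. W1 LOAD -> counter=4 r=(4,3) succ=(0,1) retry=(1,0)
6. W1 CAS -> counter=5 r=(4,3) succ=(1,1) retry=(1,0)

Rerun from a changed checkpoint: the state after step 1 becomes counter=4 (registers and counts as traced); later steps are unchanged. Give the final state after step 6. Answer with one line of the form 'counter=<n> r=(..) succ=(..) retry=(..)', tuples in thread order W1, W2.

counter=6 r=(5,4) succ=(1,1) retry=(1,0)

state after step 1 := counter=4 r=(3,0) succ=(0,0) retry=(0,0)
2. W2 LOAD -> counter=4 r=(3,4) succ=(0,0) retry=(0,0)
3. W2 CAS -> counter=5 r=(3,4) succ=(0,1) retry=(0,0)
4. W1 CAS -> counter=5 r=(3,4) succ=(0,1) retry=(1,0)
5. W1 LOAD -> counter=5 r=(5,4) succ=(0,1) retry=(1,0)
6. W1 CAS -> counter=6 r=(5,4) succ=(1,1) retry=(1,0)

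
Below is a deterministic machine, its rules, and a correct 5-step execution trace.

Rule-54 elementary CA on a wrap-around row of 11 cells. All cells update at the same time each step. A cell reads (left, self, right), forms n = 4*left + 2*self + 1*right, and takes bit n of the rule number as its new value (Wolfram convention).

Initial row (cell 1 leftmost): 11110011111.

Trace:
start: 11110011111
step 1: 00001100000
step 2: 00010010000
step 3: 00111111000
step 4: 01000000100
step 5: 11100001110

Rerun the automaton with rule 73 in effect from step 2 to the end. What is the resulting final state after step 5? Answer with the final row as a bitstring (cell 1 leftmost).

(re-executing steps 2..5 under rule 73; state before step 2: 00001100000)
step 2: 11101101111
step 3: 00101101000
step 4: 10001100011
step 5: 10101101010

10101101010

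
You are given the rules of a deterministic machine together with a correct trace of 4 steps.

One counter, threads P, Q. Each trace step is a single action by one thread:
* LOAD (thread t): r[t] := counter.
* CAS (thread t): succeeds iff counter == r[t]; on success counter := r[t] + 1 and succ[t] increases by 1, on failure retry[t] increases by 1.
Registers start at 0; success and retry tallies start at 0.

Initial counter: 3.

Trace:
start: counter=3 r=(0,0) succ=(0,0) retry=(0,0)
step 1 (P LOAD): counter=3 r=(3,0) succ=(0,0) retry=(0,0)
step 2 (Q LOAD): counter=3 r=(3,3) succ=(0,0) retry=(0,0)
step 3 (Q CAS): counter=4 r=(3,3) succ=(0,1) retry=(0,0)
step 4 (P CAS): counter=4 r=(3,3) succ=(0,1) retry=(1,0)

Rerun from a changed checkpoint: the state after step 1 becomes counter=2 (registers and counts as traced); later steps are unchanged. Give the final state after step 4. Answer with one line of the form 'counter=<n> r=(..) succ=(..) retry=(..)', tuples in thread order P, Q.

state after step 1 := counter=2 r=(3,0) succ=(0,0) retry=(0,0)
step 2 (Q LOAD): counter=2 r=(3,2) succ=(0,0) retry=(0,0)
step 3 (Q CAS): counter=3 r=(3,2) succ=(0,1) retry=(0,0)
step 4 (P CAS): counter=4 r=(3,2) succ=(1,1) retry=(0,0)

counter=4 r=(3,2) succ=(1,1) retry=(0,0)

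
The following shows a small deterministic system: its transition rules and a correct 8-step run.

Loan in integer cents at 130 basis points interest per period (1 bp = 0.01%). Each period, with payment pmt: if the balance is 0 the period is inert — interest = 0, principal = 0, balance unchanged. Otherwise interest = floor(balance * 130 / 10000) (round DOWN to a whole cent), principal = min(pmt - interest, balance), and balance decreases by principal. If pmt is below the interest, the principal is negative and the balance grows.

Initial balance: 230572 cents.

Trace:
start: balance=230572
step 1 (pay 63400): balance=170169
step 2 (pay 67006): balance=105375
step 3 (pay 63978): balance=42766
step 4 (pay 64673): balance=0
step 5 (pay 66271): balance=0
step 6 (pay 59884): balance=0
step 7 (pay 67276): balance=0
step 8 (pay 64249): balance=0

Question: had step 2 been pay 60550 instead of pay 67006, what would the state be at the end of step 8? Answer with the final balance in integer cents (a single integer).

0

(re-executing from step 2 with the substitution; state before step 2: balance=170169)
step 2 (pay 60550): balance=111831
step 3 (pay 63978): balance=49306
step 4 (pay 64673): balance=0
step 5 (pay 66271): balance=0
step 6 (pay 59884): balance=0
step 7 (pay 67276): balance=0
step 8 (pay 64249): balance=0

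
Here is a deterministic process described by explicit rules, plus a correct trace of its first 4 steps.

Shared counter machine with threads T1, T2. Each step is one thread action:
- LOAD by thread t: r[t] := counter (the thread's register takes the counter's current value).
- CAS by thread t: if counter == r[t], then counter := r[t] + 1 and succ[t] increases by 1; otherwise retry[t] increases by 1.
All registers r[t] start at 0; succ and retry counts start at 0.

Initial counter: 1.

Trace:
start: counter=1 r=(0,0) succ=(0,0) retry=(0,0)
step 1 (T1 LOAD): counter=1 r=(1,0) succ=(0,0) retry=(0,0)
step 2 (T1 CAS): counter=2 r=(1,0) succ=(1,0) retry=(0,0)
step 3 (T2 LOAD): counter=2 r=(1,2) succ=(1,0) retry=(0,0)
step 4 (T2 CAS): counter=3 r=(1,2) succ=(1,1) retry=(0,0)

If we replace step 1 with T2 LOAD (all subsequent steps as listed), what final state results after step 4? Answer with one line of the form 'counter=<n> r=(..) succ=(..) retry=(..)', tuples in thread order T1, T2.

(re-executing from step 1 with the substitution; state before step 1: counter=1 r=(0,0) succ=(0,0) retry=(0,0))
step 1 (T2 LOAD): counter=1 r=(0,1) succ=(0,0) retry=(0,0)
step 2 (T1 CAS): counter=1 r=(0,1) succ=(0,0) retry=(1,0)
step 3 (T2 LOAD): counter=1 r=(0,1) succ=(0,0) retry=(1,0)
step 4 (T2 CAS): counter=2 r=(0,1) succ=(0,1) retry=(1,0)

counter=2 r=(0,1) succ=(0,1) retry=(1,0)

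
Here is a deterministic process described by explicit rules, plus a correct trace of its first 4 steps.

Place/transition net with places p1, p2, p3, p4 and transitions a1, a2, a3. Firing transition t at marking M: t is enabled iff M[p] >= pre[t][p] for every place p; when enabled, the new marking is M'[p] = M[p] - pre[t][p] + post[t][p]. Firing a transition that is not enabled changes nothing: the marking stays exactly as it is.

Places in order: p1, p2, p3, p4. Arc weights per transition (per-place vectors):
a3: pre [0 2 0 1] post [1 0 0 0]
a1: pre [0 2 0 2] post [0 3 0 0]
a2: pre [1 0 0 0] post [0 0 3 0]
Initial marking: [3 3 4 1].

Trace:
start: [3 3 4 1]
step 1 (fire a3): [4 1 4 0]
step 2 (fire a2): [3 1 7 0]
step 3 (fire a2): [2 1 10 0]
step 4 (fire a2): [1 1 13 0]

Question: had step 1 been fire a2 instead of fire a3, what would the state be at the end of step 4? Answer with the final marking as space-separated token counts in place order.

(re-executing from step 1 with the substitution; state before step 1: [3 3 4 1])
step 1 (fire a2): [2 3 7 1]
step 2 (fire a2): [1 3 10 1]
step 3 (fire a2): [0 3 13 1]
step 4 (fire a2): [0 3 13 1]

0 3 13 1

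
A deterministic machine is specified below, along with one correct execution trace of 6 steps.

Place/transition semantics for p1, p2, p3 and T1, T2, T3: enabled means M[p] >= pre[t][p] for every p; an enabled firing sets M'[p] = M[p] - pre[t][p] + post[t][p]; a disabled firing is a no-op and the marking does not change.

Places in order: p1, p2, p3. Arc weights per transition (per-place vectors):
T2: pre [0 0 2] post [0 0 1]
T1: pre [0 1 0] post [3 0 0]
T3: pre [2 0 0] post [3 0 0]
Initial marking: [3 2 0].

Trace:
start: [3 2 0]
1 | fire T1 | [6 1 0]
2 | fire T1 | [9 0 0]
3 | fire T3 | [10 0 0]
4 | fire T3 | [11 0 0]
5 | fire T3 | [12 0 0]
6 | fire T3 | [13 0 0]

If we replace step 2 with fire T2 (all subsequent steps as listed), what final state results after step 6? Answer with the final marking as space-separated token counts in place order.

10 1 0

(re-executing from step 2 with the substitution; state before step 2: [6 1 0])
2 | fire T2 | [6 1 0]
3 | fire T3 | [7 1 0]
4 | fire T3 | [8 1 0]
5 | fire T3 | [9 1 0]
6 | fire T3 | [10 1 0]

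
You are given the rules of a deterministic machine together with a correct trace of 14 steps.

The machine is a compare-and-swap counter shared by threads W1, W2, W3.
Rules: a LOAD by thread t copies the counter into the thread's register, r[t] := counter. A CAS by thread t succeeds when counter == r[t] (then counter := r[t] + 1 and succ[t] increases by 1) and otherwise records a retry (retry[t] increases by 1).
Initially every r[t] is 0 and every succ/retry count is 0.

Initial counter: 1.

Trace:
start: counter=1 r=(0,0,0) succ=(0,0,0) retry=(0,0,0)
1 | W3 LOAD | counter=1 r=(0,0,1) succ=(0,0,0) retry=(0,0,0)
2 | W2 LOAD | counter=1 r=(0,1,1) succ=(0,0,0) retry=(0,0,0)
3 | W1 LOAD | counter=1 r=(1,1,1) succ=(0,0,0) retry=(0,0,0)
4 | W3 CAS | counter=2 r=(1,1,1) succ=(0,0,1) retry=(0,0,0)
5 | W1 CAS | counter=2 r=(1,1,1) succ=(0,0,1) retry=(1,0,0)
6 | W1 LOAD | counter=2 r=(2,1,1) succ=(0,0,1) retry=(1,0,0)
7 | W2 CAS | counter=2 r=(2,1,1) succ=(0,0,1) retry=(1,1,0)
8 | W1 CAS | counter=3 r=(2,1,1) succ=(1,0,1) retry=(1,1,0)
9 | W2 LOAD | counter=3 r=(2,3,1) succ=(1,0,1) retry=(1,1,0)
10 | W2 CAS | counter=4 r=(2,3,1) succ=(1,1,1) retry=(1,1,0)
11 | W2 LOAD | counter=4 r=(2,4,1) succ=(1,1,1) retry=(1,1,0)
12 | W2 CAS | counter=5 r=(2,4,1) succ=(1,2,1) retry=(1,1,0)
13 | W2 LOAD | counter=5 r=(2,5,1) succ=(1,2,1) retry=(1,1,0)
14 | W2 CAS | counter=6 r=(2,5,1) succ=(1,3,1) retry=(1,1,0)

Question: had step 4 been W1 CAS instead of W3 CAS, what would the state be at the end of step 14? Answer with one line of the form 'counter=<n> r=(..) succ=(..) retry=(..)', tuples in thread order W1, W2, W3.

counter=6 r=(2,5,1) succ=(2,3,0) retry=(1,1,0)

(re-executing from step 4 with the substitution; state before step 4: counter=1 r=(1,1,1) succ=(0,0,0) retry=(0,0,0))
4 | W1 CAS | counter=2 r=(1,1,1) succ=(1,0,0) retry=(0,0,0)
5 | W1 CAS | counter=2 r=(1,1,1) succ=(1,0,0) retry=(1,0,0)
6 | W1 LOAD | counter=2 r=(2,1,1) succ=(1,0,0) retry=(1,0,0)
7 | W2 CAS | counter=2 r=(2,1,1) succ=(1,0,0) retry=(1,1,0)
8 | W1 CAS | counter=3 r=(2,1,1) succ=(2,0,0) retry=(1,1,0)
9 | W2 LOAD | counter=3 r=(2,3,1) succ=(2,0,0) retry=(1,1,0)
10 | W2 CAS | counter=4 r=(2,3,1) succ=(2,1,0) retry=(1,1,0)
11 | W2 LOAD | counter=4 r=(2,4,1) succ=(2,1,0) retry=(1,1,0)
12 | W2 CAS | counter=5 r=(2,4,1) succ=(2,2,0) retry=(1,1,0)
13 | W2 LOAD | counter=5 r=(2,5,1) succ=(2,2,0) retry=(1,1,0)
14 | W2 CAS | counter=6 r=(2,5,1) succ=(2,3,0) retry=(1,1,0)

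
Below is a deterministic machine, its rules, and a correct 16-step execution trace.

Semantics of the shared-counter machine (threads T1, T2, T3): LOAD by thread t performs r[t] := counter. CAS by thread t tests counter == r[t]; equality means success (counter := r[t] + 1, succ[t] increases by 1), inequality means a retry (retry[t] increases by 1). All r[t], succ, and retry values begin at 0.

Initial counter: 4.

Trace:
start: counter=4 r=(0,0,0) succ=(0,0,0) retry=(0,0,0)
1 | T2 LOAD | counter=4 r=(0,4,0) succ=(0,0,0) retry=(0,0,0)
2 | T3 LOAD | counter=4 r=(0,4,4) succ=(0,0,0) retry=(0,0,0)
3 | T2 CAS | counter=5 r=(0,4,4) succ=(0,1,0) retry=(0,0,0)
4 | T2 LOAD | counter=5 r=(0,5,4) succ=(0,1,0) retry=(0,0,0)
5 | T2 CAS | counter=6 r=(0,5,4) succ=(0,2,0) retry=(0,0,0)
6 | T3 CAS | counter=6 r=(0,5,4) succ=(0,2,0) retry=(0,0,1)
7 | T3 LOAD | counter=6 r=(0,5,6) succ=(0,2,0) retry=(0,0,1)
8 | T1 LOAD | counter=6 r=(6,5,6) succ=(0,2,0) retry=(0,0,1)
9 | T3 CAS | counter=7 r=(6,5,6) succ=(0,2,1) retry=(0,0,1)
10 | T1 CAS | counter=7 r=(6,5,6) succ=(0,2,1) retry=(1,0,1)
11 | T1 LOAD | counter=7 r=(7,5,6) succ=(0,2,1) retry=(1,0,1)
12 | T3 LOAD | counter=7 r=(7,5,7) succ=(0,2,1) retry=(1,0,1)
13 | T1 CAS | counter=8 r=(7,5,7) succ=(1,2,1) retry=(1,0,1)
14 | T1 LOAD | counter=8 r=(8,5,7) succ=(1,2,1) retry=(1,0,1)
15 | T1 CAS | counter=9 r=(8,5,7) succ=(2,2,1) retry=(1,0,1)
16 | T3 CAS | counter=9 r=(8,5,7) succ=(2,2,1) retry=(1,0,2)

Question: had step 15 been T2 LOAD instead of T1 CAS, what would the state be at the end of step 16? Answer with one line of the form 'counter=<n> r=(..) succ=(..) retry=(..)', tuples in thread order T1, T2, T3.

counter=8 r=(8,8,7) succ=(1,2,1) retry=(1,0,2)

(re-executing from step 15 with the substitution; state before step 15: counter=8 r=(8,5,7) succ=(1,2,1) retry=(1,0,1))
15 | T2 LOAD | counter=8 r=(8,8,7) succ=(1,2,1) retry=(1,0,1)
16 | T3 CAS | counter=8 r=(8,8,7) succ=(1,2,1) retry=(1,0,2)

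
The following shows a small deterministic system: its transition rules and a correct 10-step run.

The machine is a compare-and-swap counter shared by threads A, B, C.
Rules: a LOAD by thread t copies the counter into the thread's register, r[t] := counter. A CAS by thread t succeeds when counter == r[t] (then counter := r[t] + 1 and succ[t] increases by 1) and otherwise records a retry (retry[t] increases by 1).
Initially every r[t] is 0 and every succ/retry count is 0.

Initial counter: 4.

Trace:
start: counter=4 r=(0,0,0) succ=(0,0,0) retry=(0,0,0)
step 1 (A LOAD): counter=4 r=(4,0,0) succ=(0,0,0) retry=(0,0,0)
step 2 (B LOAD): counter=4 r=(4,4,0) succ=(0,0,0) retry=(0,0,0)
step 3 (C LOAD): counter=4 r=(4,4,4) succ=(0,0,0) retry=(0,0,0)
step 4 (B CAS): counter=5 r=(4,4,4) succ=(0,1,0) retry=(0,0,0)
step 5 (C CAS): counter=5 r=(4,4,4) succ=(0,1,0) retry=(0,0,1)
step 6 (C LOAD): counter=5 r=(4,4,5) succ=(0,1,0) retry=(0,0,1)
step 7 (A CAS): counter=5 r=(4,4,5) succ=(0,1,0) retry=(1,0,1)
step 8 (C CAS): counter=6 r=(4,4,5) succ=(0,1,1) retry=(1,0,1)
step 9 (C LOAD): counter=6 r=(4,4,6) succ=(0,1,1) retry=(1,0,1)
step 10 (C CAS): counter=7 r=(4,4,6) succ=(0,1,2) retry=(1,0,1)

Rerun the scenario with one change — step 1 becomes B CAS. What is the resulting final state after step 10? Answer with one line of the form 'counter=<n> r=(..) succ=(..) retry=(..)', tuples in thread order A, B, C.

counter=7 r=(0,4,6) succ=(0,1,2) retry=(1,1,1)

(re-executing from step 1 with the substitution; state before step 1: counter=4 r=(0,0,0) succ=(0,0,0) retry=(0,0,0))
step 1 (B CAS): counter=4 r=(0,0,0) succ=(0,0,0) retry=(0,1,0)
step 2 (B LOAD): counter=4 r=(0,4,0) succ=(0,0,0) retry=(0,1,0)
step 3 (C LOAD): counter=4 r=(0,4,4) succ=(0,0,0) retry=(0,1,0)
step 4 (B CAS): counter=5 r=(0,4,4) succ=(0,1,0) retry=(0,1,0)
step 5 (C CAS): counter=5 r=(0,4,4) succ=(0,1,0) retry=(0,1,1)
step 6 (C LOAD): counter=5 r=(0,4,5) succ=(0,1,0) retry=(0,1,1)
step 7 (A CAS): counter=5 r=(0,4,5) succ=(0,1,0) retry=(1,1,1)
step 8 (C CAS): counter=6 r=(0,4,5) succ=(0,1,1) retry=(1,1,1)
step 9 (C LOAD): counter=6 r=(0,4,6) succ=(0,1,1) retry=(1,1,1)
step 10 (C CAS): counter=7 r=(0,4,6) succ=(0,1,2) retry=(1,1,1)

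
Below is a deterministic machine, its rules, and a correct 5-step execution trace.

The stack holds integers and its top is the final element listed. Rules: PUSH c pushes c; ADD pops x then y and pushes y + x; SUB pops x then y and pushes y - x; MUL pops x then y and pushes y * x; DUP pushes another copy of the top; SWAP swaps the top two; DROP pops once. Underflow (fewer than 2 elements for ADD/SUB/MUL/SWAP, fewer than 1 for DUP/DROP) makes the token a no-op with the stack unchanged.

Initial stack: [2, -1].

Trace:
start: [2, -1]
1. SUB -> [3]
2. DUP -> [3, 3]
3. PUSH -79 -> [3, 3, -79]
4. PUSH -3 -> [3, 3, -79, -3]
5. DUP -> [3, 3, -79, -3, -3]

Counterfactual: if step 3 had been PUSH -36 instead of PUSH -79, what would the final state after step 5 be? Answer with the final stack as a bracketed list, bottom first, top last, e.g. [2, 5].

[3, 3, -36, -3, -3]

(re-executing from step 3 with the substitution; state before step 3: [3, 3])
3. PUSH -36 -> [3, 3, -36]
4. PUSH -3 -> [3, 3, -36, -3]
5. DUP -> [3, 3, -36, -3, -3]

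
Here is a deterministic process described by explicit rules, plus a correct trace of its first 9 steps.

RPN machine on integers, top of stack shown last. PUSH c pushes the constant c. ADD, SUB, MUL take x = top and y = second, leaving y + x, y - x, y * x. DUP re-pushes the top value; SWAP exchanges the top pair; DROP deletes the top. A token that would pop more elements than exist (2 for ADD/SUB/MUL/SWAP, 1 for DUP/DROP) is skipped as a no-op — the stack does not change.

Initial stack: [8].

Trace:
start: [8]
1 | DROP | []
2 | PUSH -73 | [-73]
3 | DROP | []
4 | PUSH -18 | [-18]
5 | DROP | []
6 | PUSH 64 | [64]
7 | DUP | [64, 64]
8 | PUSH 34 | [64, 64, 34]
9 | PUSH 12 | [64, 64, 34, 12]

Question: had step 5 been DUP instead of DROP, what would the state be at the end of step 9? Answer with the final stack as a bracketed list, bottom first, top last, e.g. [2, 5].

(re-executing from step 5 with the substitution; state before step 5: [-18])
5 | DUP | [-18, -18]
6 | PUSH 64 | [-18, -18, 64]
7 | DUP | [-18, -18, 64, 64]
8 | PUSH 34 | [-18, -18, 64, 64, 34]
9 | PUSH 12 | [-18, -18, 64, 64, 34, 12]

[-18, -18, 64, 64, 34, 12]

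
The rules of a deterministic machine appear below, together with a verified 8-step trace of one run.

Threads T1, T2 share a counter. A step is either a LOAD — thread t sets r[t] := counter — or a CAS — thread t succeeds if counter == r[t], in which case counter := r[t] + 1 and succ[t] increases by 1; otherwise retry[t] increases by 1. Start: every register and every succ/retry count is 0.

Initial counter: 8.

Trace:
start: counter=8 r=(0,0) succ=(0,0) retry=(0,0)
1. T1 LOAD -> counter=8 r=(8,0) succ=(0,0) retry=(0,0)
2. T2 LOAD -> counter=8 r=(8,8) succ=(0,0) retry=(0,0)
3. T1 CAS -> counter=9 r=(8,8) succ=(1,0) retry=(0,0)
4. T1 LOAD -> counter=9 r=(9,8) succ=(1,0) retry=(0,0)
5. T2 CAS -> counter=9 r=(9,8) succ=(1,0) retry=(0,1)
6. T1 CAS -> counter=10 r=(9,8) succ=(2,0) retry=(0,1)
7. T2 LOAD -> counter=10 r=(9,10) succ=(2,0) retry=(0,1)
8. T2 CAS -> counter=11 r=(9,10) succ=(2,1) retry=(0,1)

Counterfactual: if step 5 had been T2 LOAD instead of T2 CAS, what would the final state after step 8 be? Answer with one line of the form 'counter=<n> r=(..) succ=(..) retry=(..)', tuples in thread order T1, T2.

counter=11 r=(9,10) succ=(2,1) retry=(0,0)

(re-executing from step 5 with the substitution; state before step 5: counter=9 r=(9,8) succ=(1,0) retry=(0,0))
5. T2 LOAD -> counter=9 r=(9,9) succ=(1,0) retry=(0,0)
6. T1 CAS -> counter=10 r=(9,9) succ=(2,0) retry=(0,0)
7. T2 LOAD -> counter=10 r=(9,10) succ=(2,0) retry=(0,0)
8. T2 CAS -> counter=11 r=(9,10) succ=(2,1) retry=(0,0)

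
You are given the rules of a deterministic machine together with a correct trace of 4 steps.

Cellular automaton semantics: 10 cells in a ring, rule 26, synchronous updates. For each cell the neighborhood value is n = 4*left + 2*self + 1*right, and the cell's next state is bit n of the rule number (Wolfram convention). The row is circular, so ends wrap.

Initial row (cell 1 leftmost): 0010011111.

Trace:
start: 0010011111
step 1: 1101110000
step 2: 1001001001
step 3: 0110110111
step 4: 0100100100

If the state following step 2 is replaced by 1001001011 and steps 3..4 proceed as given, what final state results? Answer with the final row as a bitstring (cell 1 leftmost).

state after step 2 := 1001001011
step 3: 0110110010
step 4: 1100101101

1100101101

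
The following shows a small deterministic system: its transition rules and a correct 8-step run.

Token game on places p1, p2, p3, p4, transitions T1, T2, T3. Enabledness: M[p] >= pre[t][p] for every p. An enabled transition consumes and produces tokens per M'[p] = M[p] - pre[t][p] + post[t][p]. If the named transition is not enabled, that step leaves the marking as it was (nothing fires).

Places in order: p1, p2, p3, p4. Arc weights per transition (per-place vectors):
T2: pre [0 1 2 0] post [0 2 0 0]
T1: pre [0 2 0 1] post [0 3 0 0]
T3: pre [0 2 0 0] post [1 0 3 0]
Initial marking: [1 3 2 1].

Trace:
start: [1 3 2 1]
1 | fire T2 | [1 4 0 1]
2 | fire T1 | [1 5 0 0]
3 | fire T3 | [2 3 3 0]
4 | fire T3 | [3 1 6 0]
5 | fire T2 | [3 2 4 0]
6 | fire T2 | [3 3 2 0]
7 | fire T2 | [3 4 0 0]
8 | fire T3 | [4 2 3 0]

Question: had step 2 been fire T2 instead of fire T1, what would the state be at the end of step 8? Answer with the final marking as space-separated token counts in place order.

3 0 6 1

(re-executing from step 2 with the substitution; state before step 2: [1 4 0 1])
2 | fire T2 | [1 4 0 1]
3 | fire T3 | [2 2 3 1]
4 | fire T3 | [3 0 6 1]
5 | fire T2 | [3 0 6 1]
6 | fire T2 | [3 0 6 1]
7 | fire T2 | [3 0 6 1]
8 | fire T3 | [3 0 6 1]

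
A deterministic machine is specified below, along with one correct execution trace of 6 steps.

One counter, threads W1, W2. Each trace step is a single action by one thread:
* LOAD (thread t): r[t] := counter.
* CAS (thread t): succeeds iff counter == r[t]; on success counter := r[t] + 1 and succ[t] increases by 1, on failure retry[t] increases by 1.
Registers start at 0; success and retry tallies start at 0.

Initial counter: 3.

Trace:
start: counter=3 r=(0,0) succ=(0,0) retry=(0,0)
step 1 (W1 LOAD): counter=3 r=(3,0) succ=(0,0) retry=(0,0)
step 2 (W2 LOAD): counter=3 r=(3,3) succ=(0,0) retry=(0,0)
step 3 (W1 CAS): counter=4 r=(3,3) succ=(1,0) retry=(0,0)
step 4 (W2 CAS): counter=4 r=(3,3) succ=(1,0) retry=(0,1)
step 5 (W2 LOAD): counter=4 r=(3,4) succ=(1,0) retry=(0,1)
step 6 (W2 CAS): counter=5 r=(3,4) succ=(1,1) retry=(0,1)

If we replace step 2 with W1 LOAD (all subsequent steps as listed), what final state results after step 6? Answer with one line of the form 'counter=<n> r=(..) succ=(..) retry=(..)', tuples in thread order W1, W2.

(re-executing from step 2 with the substitution; state before step 2: counter=3 r=(3,0) succ=(0,0) retry=(0,0))
step 2 (W1 LOAD): counter=3 r=(3,0) succ=(0,0) retry=(0,0)
step 3 (W1 CAS): counter=4 r=(3,0) succ=(1,0) retry=(0,0)
step 4 (W2 CAS): counter=4 r=(3,0) succ=(1,0) retry=(0,1)
step 5 (W2 LOAD): counter=4 r=(3,4) succ=(1,0) retry=(0,1)
step 6 (W2 CAS): counter=5 r=(3,4) succ=(1,1) retry=(0,1)

counter=5 r=(3,4) succ=(1,1) retry=(0,1)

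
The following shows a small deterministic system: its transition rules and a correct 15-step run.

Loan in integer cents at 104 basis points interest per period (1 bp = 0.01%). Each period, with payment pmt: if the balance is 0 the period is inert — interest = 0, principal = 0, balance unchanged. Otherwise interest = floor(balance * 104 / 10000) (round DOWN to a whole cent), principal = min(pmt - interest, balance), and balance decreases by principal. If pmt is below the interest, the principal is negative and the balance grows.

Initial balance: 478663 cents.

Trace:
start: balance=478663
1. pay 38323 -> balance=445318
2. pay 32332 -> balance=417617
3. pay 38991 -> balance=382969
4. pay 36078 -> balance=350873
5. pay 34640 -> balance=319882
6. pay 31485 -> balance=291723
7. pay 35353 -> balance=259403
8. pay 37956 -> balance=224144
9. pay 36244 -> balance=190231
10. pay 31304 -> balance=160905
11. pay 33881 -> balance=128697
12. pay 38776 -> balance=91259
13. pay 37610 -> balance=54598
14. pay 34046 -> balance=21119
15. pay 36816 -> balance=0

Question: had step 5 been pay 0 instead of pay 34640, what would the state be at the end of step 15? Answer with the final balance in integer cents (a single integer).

22938

(re-executing from step 5 with the substitution; state before step 5: balance=350873)
5. pay 0 -> balance=354522
6. pay 31485 -> balance=326724
7. pay 35353 -> balance=294768
8. pay 37956 -> balance=259877
9. pay 36244 -> balance=226335
10. pay 31304 -> balance=197384
11. pay 33881 -> balance=165555
12. pay 38776 -> balance=128500
13. pay 37610 -> balance=92226
14. pay 34046 -> balance=59139
15. pay 36816 -> balance=22938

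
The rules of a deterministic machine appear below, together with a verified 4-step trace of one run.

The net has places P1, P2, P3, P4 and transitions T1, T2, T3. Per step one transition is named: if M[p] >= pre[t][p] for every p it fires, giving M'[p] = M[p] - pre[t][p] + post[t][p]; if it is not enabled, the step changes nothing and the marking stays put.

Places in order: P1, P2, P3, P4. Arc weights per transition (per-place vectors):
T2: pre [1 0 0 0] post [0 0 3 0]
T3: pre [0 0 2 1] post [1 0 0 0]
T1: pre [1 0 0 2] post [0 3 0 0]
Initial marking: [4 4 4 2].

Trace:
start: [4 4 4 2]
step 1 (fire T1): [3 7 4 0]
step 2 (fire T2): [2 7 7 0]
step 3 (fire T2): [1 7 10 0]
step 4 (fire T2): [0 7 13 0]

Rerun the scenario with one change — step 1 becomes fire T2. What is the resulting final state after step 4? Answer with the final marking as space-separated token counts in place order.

(re-executing from step 1 with the substitution; state before step 1: [4 4 4 2])
step 1 (fire T2): [3 4 7 2]
step 2 (fire T2): [2 4 10 2]
step 3 (fire T2): [1 4 13 2]
step 4 (fire T2): [0 4 16 2]

0 4 16 2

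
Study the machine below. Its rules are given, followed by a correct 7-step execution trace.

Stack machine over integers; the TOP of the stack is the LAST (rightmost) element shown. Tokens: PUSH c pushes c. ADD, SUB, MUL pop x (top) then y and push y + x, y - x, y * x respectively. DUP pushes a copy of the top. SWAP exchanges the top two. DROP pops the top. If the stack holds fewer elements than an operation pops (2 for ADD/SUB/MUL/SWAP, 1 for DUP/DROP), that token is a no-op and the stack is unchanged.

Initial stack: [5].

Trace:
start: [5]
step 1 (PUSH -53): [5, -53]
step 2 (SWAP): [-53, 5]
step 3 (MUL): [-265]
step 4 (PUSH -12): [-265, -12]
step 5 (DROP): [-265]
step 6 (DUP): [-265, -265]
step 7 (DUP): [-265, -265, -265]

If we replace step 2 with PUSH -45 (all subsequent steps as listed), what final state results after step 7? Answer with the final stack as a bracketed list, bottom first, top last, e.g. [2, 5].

(re-executing from step 2 with the substitution; state before step 2: [5, -53])
step 2 (PUSH -45): [5, -53, -45]
step 3 (MUL): [5, 2385]
step 4 (PUSH -12): [5, 2385, -12]
step 5 (DROP): [5, 2385]
step 6 (DUP): [5, 2385, 2385]
step 7 (DUP): [5, 2385, 2385, 2385]

[5, 2385, 2385, 2385]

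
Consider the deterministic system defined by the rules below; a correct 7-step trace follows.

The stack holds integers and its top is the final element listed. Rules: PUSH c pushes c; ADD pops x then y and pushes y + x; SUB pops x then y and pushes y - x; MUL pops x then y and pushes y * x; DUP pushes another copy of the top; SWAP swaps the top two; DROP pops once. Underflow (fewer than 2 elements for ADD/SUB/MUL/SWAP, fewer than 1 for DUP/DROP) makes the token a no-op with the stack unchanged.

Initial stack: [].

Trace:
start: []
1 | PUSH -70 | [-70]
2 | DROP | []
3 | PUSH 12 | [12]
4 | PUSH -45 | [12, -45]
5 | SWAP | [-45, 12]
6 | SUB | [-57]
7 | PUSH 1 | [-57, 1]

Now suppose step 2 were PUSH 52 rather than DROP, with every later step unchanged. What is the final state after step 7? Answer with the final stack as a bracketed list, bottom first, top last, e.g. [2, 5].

(re-executing from step 2 with the substitution; state before step 2: [-70])
2 | PUSH 52 | [-70, 52]
3 | PUSH 12 | [-70, 52, 12]
4 | PUSH -45 | [-70, 52, 12, -45]
5 | SWAP | [-70, 52, -45, 12]
6 | SUB | [-70, 52, -57]
7 | PUSH 1 | [-70, 52, -57, 1]

[-70, 52, -57, 1]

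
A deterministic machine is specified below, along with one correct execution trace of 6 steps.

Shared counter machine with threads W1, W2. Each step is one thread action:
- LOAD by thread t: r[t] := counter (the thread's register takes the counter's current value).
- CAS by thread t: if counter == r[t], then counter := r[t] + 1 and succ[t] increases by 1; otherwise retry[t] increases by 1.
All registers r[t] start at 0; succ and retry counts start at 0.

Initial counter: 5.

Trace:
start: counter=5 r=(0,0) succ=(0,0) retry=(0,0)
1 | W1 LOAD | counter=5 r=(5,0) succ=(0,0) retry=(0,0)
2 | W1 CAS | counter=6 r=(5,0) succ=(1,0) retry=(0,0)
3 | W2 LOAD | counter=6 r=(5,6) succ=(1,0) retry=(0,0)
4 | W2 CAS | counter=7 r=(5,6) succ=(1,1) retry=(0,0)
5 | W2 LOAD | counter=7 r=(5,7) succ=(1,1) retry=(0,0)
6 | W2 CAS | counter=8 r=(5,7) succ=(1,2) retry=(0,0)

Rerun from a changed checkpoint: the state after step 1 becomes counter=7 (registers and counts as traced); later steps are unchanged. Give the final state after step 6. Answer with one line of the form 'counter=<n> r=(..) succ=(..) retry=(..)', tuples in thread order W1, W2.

counter=9 r=(5,8) succ=(0,2) retry=(1,0)

state after step 1 := counter=7 r=(5,0) succ=(0,0) retry=(0,0)
2 | W1 CAS | counter=7 r=(5,0) succ=(0,0) retry=(1,0)
3 | W2 LOAD | counter=7 r=(5,7) succ=(0,0) retry=(1,0)
4 | W2 CAS | counter=8 r=(5,7) succ=(0,1) retry=(1,0)
5 | W2 LOAD | counter=8 r=(5,8) succ=(0,1) retry=(1,0)
6 | W2 CAS | counter=9 r=(5,8) succ=(0,2) retry=(1,0)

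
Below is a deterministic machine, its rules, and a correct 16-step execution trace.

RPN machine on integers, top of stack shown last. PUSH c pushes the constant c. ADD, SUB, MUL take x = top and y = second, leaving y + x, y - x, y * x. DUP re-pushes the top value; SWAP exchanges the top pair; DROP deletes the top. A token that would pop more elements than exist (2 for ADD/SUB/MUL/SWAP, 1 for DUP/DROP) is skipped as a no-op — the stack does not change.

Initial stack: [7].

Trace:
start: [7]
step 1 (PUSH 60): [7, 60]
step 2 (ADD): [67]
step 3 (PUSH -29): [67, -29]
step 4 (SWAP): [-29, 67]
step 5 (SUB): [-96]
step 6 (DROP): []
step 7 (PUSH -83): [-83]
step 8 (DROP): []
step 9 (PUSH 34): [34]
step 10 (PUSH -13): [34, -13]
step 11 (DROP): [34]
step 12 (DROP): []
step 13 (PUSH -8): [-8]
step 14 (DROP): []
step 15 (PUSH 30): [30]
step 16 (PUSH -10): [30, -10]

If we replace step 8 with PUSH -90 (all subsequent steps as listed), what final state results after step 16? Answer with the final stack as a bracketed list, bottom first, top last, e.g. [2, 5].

(re-executing from step 8 with the substitution; state before step 8: [-83])
step 8 (PUSH -90): [-83, -90]
step 9 (PUSH 34): [-83, -90, 34]
step 10 (PUSH -13): [-83, -90, 34, -13]
step 11 (DROP): [-83, -90, 34]
step 12 (DROP): [-83, -90]
step 13 (PUSH -8): [-83, -90, -8]
step 14 (DROP): [-83, -90]
step 15 (PUSH 30): [-83, -90, 30]
step 16 (PUSH -10): [-83, -90, 30, -10]

[-83, -90, 30, -10]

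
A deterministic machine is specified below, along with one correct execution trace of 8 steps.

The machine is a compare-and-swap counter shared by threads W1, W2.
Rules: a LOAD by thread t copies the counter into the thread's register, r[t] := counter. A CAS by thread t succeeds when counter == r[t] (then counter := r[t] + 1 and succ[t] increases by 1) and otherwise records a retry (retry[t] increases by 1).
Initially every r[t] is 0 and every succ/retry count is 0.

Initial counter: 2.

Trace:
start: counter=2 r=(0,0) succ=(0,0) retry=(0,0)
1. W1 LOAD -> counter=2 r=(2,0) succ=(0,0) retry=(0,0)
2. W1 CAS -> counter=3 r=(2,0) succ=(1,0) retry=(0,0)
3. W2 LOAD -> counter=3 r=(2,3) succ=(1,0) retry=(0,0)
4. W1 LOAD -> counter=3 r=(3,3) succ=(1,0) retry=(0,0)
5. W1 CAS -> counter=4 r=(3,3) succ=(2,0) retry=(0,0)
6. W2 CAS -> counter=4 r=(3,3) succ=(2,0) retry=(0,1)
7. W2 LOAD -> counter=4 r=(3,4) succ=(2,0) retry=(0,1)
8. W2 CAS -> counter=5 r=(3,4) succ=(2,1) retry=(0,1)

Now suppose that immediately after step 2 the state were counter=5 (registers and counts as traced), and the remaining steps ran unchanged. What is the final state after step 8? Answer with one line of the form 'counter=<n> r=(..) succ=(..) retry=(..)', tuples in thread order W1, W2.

counter=7 r=(5,6) succ=(2,1) retry=(0,1)

state after step 2 := counter=5 r=(2,0) succ=(1,0) retry=(0,0)
3. W2 LOAD -> counter=5 r=(2,5) succ=(1,0) retry=(0,0)
4. W1 LOAD -> counter=5 r=(5,5) succ=(1,0) retry=(0,0)
5. W1 CAS -> counter=6 r=(5,5) succ=(2,0) retry=(0,0)
6. W2 CAS -> counter=6 r=(5,5) succ=(2,0) retry=(0,1)
7. W2 LOAD -> counter=6 r=(5,6) succ=(2,0) retry=(0,1)
8. W2 CAS -> counter=7 r=(5,6) succ=(2,1) retry=(0,1)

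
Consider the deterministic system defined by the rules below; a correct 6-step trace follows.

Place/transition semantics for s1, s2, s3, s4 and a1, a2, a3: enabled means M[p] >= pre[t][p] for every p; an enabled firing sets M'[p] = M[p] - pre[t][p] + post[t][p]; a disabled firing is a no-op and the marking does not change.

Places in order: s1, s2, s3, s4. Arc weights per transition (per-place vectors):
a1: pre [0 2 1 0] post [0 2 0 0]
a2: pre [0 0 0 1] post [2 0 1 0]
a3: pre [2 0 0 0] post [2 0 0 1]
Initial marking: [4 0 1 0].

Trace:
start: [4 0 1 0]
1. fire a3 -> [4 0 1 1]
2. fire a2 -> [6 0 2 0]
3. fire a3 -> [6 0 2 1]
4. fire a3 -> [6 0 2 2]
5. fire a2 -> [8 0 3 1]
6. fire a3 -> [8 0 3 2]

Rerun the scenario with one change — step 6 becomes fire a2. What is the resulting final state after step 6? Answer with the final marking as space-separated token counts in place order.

10 0 4 0

(re-executing from step 6 with the substitution; state before step 6: [8 0 3 1])
6. fire a2 -> [10 0 4 0]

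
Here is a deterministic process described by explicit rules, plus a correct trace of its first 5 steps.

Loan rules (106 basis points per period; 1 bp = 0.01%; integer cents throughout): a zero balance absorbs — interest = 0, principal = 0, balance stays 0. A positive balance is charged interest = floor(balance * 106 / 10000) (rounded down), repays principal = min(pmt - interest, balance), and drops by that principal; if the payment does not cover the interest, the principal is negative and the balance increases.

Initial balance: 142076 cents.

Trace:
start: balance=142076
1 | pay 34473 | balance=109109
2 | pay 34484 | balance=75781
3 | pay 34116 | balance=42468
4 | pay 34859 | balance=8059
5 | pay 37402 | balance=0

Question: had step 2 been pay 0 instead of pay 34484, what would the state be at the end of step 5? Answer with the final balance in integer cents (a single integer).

(re-executing from step 2 with the substitution; state before step 2: balance=109109)
2 | pay 0 | balance=110265
3 | pay 34116 | balance=77317
4 | pay 34859 | balance=43277
5 | pay 37402 | balance=6333

6333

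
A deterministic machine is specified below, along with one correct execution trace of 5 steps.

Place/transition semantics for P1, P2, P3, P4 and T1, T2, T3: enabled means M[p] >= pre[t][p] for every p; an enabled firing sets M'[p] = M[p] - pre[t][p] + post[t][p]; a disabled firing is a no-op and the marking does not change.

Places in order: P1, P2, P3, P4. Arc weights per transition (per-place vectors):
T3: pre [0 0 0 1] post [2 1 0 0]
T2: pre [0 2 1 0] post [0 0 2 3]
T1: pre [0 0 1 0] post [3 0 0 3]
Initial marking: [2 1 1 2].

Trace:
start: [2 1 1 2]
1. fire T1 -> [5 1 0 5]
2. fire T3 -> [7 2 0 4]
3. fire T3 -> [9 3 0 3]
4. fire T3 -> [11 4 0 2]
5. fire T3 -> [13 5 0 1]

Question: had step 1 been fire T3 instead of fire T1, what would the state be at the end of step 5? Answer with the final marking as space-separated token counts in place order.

6 3 1 0

(re-executing from step 1 with the substitution; state before step 1: [2 1 1 2])
1. fire T3 -> [4 2 1 1]
2. fire T3 -> [6 3 1 0]
3. fire T3 -> [6 3 1 0]
4. fire T3 -> [6 3 1 0]
5. fire T3 -> [6 3 1 0]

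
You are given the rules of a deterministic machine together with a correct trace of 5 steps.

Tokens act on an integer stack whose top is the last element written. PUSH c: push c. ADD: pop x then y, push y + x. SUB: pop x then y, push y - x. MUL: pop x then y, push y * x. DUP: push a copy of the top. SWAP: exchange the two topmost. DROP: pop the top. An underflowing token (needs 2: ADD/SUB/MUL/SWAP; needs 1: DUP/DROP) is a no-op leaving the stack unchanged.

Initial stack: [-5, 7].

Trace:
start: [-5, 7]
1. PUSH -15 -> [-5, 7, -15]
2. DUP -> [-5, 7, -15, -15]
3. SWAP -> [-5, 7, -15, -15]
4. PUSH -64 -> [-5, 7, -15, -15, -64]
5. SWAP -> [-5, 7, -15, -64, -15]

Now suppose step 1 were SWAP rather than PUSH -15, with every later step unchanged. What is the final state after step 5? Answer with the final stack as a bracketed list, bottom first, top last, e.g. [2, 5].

(re-executing from step 1 with the substitution; state before step 1: [-5, 7])
1. SWAP -> [7, -5]
2. DUP -> [7, -5, -5]
3. SWAP -> [7, -5, -5]
4. PUSH -64 -> [7, -5, -5, -64]
5. SWAP -> [7, -5, -64, -5]

[7, -5, -64, -5]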